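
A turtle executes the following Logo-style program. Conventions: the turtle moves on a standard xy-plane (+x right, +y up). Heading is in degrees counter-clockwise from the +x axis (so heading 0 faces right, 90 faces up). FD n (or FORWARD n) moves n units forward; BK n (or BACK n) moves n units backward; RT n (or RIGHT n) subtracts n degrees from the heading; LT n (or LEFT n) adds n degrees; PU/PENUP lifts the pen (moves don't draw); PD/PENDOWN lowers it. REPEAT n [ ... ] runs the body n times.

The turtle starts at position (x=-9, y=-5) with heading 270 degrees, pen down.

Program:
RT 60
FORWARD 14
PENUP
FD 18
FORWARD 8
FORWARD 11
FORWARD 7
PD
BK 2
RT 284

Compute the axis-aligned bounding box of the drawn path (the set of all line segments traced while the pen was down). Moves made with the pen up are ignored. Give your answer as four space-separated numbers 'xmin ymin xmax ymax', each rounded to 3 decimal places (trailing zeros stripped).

Executing turtle program step by step:
Start: pos=(-9,-5), heading=270, pen down
RT 60: heading 270 -> 210
FD 14: (-9,-5) -> (-21.124,-12) [heading=210, draw]
PU: pen up
FD 18: (-21.124,-12) -> (-36.713,-21) [heading=210, move]
FD 8: (-36.713,-21) -> (-43.641,-25) [heading=210, move]
FD 11: (-43.641,-25) -> (-53.167,-30.5) [heading=210, move]
FD 7: (-53.167,-30.5) -> (-59.229,-34) [heading=210, move]
PD: pen down
BK 2: (-59.229,-34) -> (-57.497,-33) [heading=210, draw]
RT 284: heading 210 -> 286
Final: pos=(-57.497,-33), heading=286, 2 segment(s) drawn

Segment endpoints: x in {-59.229, -57.497, -21.124, -9}, y in {-34, -33, -12, -5}
xmin=-59.229, ymin=-34, xmax=-9, ymax=-5

Answer: -59.229 -34 -9 -5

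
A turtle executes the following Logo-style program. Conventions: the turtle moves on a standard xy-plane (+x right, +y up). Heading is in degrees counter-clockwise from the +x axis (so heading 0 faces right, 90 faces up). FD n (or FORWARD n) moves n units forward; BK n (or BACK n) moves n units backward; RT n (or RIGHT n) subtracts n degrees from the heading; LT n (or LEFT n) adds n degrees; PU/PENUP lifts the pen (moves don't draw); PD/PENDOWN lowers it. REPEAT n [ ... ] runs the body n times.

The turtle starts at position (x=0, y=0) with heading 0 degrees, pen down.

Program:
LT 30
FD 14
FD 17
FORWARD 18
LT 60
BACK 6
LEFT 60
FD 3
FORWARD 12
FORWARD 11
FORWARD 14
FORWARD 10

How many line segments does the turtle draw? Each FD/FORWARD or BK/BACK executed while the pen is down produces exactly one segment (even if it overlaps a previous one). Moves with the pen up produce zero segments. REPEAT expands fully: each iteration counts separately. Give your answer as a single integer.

Answer: 9

Derivation:
Executing turtle program step by step:
Start: pos=(0,0), heading=0, pen down
LT 30: heading 0 -> 30
FD 14: (0,0) -> (12.124,7) [heading=30, draw]
FD 17: (12.124,7) -> (26.847,15.5) [heading=30, draw]
FD 18: (26.847,15.5) -> (42.435,24.5) [heading=30, draw]
LT 60: heading 30 -> 90
BK 6: (42.435,24.5) -> (42.435,18.5) [heading=90, draw]
LT 60: heading 90 -> 150
FD 3: (42.435,18.5) -> (39.837,20) [heading=150, draw]
FD 12: (39.837,20) -> (29.445,26) [heading=150, draw]
FD 11: (29.445,26) -> (19.919,31.5) [heading=150, draw]
FD 14: (19.919,31.5) -> (7.794,38.5) [heading=150, draw]
FD 10: (7.794,38.5) -> (-0.866,43.5) [heading=150, draw]
Final: pos=(-0.866,43.5), heading=150, 9 segment(s) drawn
Segments drawn: 9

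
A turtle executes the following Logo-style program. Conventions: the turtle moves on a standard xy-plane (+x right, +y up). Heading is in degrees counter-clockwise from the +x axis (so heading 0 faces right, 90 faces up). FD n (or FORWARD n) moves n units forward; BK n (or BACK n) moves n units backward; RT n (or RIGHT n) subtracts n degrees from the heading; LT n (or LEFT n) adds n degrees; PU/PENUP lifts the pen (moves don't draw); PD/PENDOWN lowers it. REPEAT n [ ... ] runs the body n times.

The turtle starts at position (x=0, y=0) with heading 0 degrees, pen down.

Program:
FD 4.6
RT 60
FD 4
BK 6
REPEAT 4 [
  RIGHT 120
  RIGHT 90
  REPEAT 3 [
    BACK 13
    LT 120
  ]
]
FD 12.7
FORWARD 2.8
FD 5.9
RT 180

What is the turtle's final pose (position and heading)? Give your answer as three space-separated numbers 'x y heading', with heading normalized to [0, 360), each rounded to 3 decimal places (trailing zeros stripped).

Answer: -17.8 1.732 0

Derivation:
Executing turtle program step by step:
Start: pos=(0,0), heading=0, pen down
FD 4.6: (0,0) -> (4.6,0) [heading=0, draw]
RT 60: heading 0 -> 300
FD 4: (4.6,0) -> (6.6,-3.464) [heading=300, draw]
BK 6: (6.6,-3.464) -> (3.6,1.732) [heading=300, draw]
REPEAT 4 [
  -- iteration 1/4 --
  RT 120: heading 300 -> 180
  RT 90: heading 180 -> 90
  REPEAT 3 [
    -- iteration 1/3 --
    BK 13: (3.6,1.732) -> (3.6,-11.268) [heading=90, draw]
    LT 120: heading 90 -> 210
    -- iteration 2/3 --
    BK 13: (3.6,-11.268) -> (14.858,-4.768) [heading=210, draw]
    LT 120: heading 210 -> 330
    -- iteration 3/3 --
    BK 13: (14.858,-4.768) -> (3.6,1.732) [heading=330, draw]
    LT 120: heading 330 -> 90
  ]
  -- iteration 2/4 --
  RT 120: heading 90 -> 330
  RT 90: heading 330 -> 240
  REPEAT 3 [
    -- iteration 1/3 --
    BK 13: (3.6,1.732) -> (10.1,12.99) [heading=240, draw]
    LT 120: heading 240 -> 0
    -- iteration 2/3 --
    BK 13: (10.1,12.99) -> (-2.9,12.99) [heading=0, draw]
    LT 120: heading 0 -> 120
    -- iteration 3/3 --
    BK 13: (-2.9,12.99) -> (3.6,1.732) [heading=120, draw]
    LT 120: heading 120 -> 240
  ]
  -- iteration 3/4 --
  RT 120: heading 240 -> 120
  RT 90: heading 120 -> 30
  REPEAT 3 [
    -- iteration 1/3 --
    BK 13: (3.6,1.732) -> (-7.658,-4.768) [heading=30, draw]
    LT 120: heading 30 -> 150
    -- iteration 2/3 --
    BK 13: (-7.658,-4.768) -> (3.6,-11.268) [heading=150, draw]
    LT 120: heading 150 -> 270
    -- iteration 3/3 --
    BK 13: (3.6,-11.268) -> (3.6,1.732) [heading=270, draw]
    LT 120: heading 270 -> 30
  ]
  -- iteration 4/4 --
  RT 120: heading 30 -> 270
  RT 90: heading 270 -> 180
  REPEAT 3 [
    -- iteration 1/3 --
    BK 13: (3.6,1.732) -> (16.6,1.732) [heading=180, draw]
    LT 120: heading 180 -> 300
    -- iteration 2/3 --
    BK 13: (16.6,1.732) -> (10.1,12.99) [heading=300, draw]
    LT 120: heading 300 -> 60
    -- iteration 3/3 --
    BK 13: (10.1,12.99) -> (3.6,1.732) [heading=60, draw]
    LT 120: heading 60 -> 180
  ]
]
FD 12.7: (3.6,1.732) -> (-9.1,1.732) [heading=180, draw]
FD 2.8: (-9.1,1.732) -> (-11.9,1.732) [heading=180, draw]
FD 5.9: (-11.9,1.732) -> (-17.8,1.732) [heading=180, draw]
RT 180: heading 180 -> 0
Final: pos=(-17.8,1.732), heading=0, 18 segment(s) drawn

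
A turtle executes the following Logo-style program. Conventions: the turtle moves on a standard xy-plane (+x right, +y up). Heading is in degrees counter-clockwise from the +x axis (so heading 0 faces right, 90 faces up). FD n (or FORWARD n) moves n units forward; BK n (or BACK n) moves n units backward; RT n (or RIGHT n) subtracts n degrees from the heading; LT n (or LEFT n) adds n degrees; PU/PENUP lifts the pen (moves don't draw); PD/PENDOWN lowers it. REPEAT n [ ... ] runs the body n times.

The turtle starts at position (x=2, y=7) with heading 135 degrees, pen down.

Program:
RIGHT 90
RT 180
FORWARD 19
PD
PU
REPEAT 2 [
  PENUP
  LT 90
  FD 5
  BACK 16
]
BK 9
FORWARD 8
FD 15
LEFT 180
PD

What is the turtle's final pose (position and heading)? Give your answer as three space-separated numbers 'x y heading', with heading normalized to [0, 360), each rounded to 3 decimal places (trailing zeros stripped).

Answer: -17.092 3.464 225

Derivation:
Executing turtle program step by step:
Start: pos=(2,7), heading=135, pen down
RT 90: heading 135 -> 45
RT 180: heading 45 -> 225
FD 19: (2,7) -> (-11.435,-6.435) [heading=225, draw]
PD: pen down
PU: pen up
REPEAT 2 [
  -- iteration 1/2 --
  PU: pen up
  LT 90: heading 225 -> 315
  FD 5: (-11.435,-6.435) -> (-7.899,-9.971) [heading=315, move]
  BK 16: (-7.899,-9.971) -> (-19.213,1.343) [heading=315, move]
  -- iteration 2/2 --
  PU: pen up
  LT 90: heading 315 -> 45
  FD 5: (-19.213,1.343) -> (-15.678,4.879) [heading=45, move]
  BK 16: (-15.678,4.879) -> (-26.991,-6.435) [heading=45, move]
]
BK 9: (-26.991,-6.435) -> (-33.355,-12.799) [heading=45, move]
FD 8: (-33.355,-12.799) -> (-27.698,-7.142) [heading=45, move]
FD 15: (-27.698,-7.142) -> (-17.092,3.464) [heading=45, move]
LT 180: heading 45 -> 225
PD: pen down
Final: pos=(-17.092,3.464), heading=225, 1 segment(s) drawn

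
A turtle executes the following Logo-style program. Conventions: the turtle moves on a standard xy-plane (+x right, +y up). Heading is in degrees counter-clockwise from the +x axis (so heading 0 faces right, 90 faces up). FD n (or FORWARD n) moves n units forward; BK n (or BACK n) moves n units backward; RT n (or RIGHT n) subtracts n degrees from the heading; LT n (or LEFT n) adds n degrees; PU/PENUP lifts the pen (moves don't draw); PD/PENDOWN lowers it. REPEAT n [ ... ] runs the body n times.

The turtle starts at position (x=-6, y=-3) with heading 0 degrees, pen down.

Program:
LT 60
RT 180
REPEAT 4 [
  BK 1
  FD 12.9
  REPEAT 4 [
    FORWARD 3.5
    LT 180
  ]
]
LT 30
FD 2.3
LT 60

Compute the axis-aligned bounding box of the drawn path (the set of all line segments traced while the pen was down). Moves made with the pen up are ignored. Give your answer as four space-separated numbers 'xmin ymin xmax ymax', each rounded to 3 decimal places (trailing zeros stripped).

Executing turtle program step by step:
Start: pos=(-6,-3), heading=0, pen down
LT 60: heading 0 -> 60
RT 180: heading 60 -> 240
REPEAT 4 [
  -- iteration 1/4 --
  BK 1: (-6,-3) -> (-5.5,-2.134) [heading=240, draw]
  FD 12.9: (-5.5,-2.134) -> (-11.95,-13.306) [heading=240, draw]
  REPEAT 4 [
    -- iteration 1/4 --
    FD 3.5: (-11.95,-13.306) -> (-13.7,-16.337) [heading=240, draw]
    LT 180: heading 240 -> 60
    -- iteration 2/4 --
    FD 3.5: (-13.7,-16.337) -> (-11.95,-13.306) [heading=60, draw]
    LT 180: heading 60 -> 240
    -- iteration 3/4 --
    FD 3.5: (-11.95,-13.306) -> (-13.7,-16.337) [heading=240, draw]
    LT 180: heading 240 -> 60
    -- iteration 4/4 --
    FD 3.5: (-13.7,-16.337) -> (-11.95,-13.306) [heading=60, draw]
    LT 180: heading 60 -> 240
  ]
  -- iteration 2/4 --
  BK 1: (-11.95,-13.306) -> (-11.45,-12.44) [heading=240, draw]
  FD 12.9: (-11.45,-12.44) -> (-17.9,-23.611) [heading=240, draw]
  REPEAT 4 [
    -- iteration 1/4 --
    FD 3.5: (-17.9,-23.611) -> (-19.65,-26.642) [heading=240, draw]
    LT 180: heading 240 -> 60
    -- iteration 2/4 --
    FD 3.5: (-19.65,-26.642) -> (-17.9,-23.611) [heading=60, draw]
    LT 180: heading 60 -> 240
    -- iteration 3/4 --
    FD 3.5: (-17.9,-23.611) -> (-19.65,-26.642) [heading=240, draw]
    LT 180: heading 240 -> 60
    -- iteration 4/4 --
    FD 3.5: (-19.65,-26.642) -> (-17.9,-23.611) [heading=60, draw]
    LT 180: heading 60 -> 240
  ]
  -- iteration 3/4 --
  BK 1: (-17.9,-23.611) -> (-17.4,-22.745) [heading=240, draw]
  FD 12.9: (-17.4,-22.745) -> (-23.85,-33.917) [heading=240, draw]
  REPEAT 4 [
    -- iteration 1/4 --
    FD 3.5: (-23.85,-33.917) -> (-25.6,-36.948) [heading=240, draw]
    LT 180: heading 240 -> 60
    -- iteration 2/4 --
    FD 3.5: (-25.6,-36.948) -> (-23.85,-33.917) [heading=60, draw]
    LT 180: heading 60 -> 240
    -- iteration 3/4 --
    FD 3.5: (-23.85,-33.917) -> (-25.6,-36.948) [heading=240, draw]
    LT 180: heading 240 -> 60
    -- iteration 4/4 --
    FD 3.5: (-25.6,-36.948) -> (-23.85,-33.917) [heading=60, draw]
    LT 180: heading 60 -> 240
  ]
  -- iteration 4/4 --
  BK 1: (-23.85,-33.917) -> (-23.35,-33.051) [heading=240, draw]
  FD 12.9: (-23.35,-33.051) -> (-29.8,-44.223) [heading=240, draw]
  REPEAT 4 [
    -- iteration 1/4 --
    FD 3.5: (-29.8,-44.223) -> (-31.55,-47.254) [heading=240, draw]
    LT 180: heading 240 -> 60
    -- iteration 2/4 --
    FD 3.5: (-31.55,-47.254) -> (-29.8,-44.223) [heading=60, draw]
    LT 180: heading 60 -> 240
    -- iteration 3/4 --
    FD 3.5: (-29.8,-44.223) -> (-31.55,-47.254) [heading=240, draw]
    LT 180: heading 240 -> 60
    -- iteration 4/4 --
    FD 3.5: (-31.55,-47.254) -> (-29.8,-44.223) [heading=60, draw]
    LT 180: heading 60 -> 240
  ]
]
LT 30: heading 240 -> 270
FD 2.3: (-29.8,-44.223) -> (-29.8,-46.523) [heading=270, draw]
LT 60: heading 270 -> 330
Final: pos=(-29.8,-46.523), heading=330, 25 segment(s) drawn

Segment endpoints: x in {-31.55, -31.55, -29.8, -29.8, -29.8, -29.8, -25.6, -25.6, -23.85, -23.85, -23.35, -19.65, -19.65, -17.9, -17.4, -13.7, -13.7, -11.95, -11.95, -11.95, -11.45, -6, -5.5}, y in {-47.254, -46.523, -44.223, -44.223, -36.948, -36.948, -33.917, -33.917, -33.051, -26.642, -26.642, -23.611, -22.745, -16.337, -13.306, -13.306, -12.44, -3, -2.134}
xmin=-31.55, ymin=-47.254, xmax=-5.5, ymax=-2.134

Answer: -31.55 -47.254 -5.5 -2.134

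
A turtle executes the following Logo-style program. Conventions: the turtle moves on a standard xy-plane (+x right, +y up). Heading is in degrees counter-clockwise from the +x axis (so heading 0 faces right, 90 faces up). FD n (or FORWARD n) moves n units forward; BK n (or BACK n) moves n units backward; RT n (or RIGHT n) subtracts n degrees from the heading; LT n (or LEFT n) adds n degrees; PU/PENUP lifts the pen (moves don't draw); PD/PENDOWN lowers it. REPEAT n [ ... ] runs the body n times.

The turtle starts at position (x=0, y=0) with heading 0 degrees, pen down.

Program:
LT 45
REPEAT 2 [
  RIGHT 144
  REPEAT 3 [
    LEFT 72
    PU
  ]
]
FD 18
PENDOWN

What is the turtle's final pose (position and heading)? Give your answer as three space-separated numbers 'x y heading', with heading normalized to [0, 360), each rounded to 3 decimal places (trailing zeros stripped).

Executing turtle program step by step:
Start: pos=(0,0), heading=0, pen down
LT 45: heading 0 -> 45
REPEAT 2 [
  -- iteration 1/2 --
  RT 144: heading 45 -> 261
  REPEAT 3 [
    -- iteration 1/3 --
    LT 72: heading 261 -> 333
    PU: pen up
    -- iteration 2/3 --
    LT 72: heading 333 -> 45
    PU: pen up
    -- iteration 3/3 --
    LT 72: heading 45 -> 117
    PU: pen up
  ]
  -- iteration 2/2 --
  RT 144: heading 117 -> 333
  REPEAT 3 [
    -- iteration 1/3 --
    LT 72: heading 333 -> 45
    PU: pen up
    -- iteration 2/3 --
    LT 72: heading 45 -> 117
    PU: pen up
    -- iteration 3/3 --
    LT 72: heading 117 -> 189
    PU: pen up
  ]
]
FD 18: (0,0) -> (-17.778,-2.816) [heading=189, move]
PD: pen down
Final: pos=(-17.778,-2.816), heading=189, 0 segment(s) drawn

Answer: -17.778 -2.816 189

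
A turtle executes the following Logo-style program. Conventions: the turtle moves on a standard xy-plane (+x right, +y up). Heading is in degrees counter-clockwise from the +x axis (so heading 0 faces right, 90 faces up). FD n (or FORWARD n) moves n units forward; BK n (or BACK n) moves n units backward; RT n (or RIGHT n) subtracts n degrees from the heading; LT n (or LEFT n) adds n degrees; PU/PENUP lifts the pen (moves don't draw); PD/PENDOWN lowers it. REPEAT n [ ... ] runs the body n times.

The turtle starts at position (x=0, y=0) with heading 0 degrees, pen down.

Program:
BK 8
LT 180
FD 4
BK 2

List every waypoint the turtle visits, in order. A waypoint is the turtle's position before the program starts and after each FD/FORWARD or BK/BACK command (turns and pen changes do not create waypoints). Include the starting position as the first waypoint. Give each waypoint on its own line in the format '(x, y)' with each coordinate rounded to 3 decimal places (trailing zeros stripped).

Executing turtle program step by step:
Start: pos=(0,0), heading=0, pen down
BK 8: (0,0) -> (-8,0) [heading=0, draw]
LT 180: heading 0 -> 180
FD 4: (-8,0) -> (-12,0) [heading=180, draw]
BK 2: (-12,0) -> (-10,0) [heading=180, draw]
Final: pos=(-10,0), heading=180, 3 segment(s) drawn
Waypoints (4 total):
(0, 0)
(-8, 0)
(-12, 0)
(-10, 0)

Answer: (0, 0)
(-8, 0)
(-12, 0)
(-10, 0)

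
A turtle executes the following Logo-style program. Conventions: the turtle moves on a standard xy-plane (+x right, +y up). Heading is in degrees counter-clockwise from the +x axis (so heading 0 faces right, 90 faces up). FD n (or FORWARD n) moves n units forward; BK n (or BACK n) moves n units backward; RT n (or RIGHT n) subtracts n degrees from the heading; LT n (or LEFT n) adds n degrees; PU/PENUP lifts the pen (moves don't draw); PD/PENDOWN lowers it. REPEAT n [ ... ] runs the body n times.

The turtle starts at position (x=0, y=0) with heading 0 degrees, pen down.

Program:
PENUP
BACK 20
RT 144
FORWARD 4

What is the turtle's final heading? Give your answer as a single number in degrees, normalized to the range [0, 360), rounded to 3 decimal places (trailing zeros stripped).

Executing turtle program step by step:
Start: pos=(0,0), heading=0, pen down
PU: pen up
BK 20: (0,0) -> (-20,0) [heading=0, move]
RT 144: heading 0 -> 216
FD 4: (-20,0) -> (-23.236,-2.351) [heading=216, move]
Final: pos=(-23.236,-2.351), heading=216, 0 segment(s) drawn

Answer: 216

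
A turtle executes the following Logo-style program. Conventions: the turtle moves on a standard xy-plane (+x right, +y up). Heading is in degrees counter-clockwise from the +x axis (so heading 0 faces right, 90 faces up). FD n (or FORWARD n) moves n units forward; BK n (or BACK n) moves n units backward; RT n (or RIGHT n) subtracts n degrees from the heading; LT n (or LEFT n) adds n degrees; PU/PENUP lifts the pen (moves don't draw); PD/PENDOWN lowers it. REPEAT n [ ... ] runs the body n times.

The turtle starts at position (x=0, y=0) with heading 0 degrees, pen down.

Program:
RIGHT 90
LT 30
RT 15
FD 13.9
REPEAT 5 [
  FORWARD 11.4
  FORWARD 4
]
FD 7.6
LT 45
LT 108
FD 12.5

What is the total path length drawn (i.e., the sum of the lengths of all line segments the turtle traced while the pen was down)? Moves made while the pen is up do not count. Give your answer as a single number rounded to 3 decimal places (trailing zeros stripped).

Answer: 111

Derivation:
Executing turtle program step by step:
Start: pos=(0,0), heading=0, pen down
RT 90: heading 0 -> 270
LT 30: heading 270 -> 300
RT 15: heading 300 -> 285
FD 13.9: (0,0) -> (3.598,-13.426) [heading=285, draw]
REPEAT 5 [
  -- iteration 1/5 --
  FD 11.4: (3.598,-13.426) -> (6.548,-24.438) [heading=285, draw]
  FD 4: (6.548,-24.438) -> (7.583,-28.302) [heading=285, draw]
  -- iteration 2/5 --
  FD 11.4: (7.583,-28.302) -> (10.534,-39.313) [heading=285, draw]
  FD 4: (10.534,-39.313) -> (11.569,-43.177) [heading=285, draw]
  -- iteration 3/5 --
  FD 11.4: (11.569,-43.177) -> (14.52,-54.188) [heading=285, draw]
  FD 4: (14.52,-54.188) -> (15.555,-58.052) [heading=285, draw]
  -- iteration 4/5 --
  FD 11.4: (15.555,-58.052) -> (18.506,-69.064) [heading=285, draw]
  FD 4: (18.506,-69.064) -> (19.541,-72.927) [heading=285, draw]
  -- iteration 5/5 --
  FD 11.4: (19.541,-72.927) -> (22.491,-83.939) [heading=285, draw]
  FD 4: (22.491,-83.939) -> (23.527,-87.803) [heading=285, draw]
]
FD 7.6: (23.527,-87.803) -> (25.494,-95.144) [heading=285, draw]
LT 45: heading 285 -> 330
LT 108: heading 330 -> 78
FD 12.5: (25.494,-95.144) -> (28.093,-82.917) [heading=78, draw]
Final: pos=(28.093,-82.917), heading=78, 13 segment(s) drawn

Segment lengths:
  seg 1: (0,0) -> (3.598,-13.426), length = 13.9
  seg 2: (3.598,-13.426) -> (6.548,-24.438), length = 11.4
  seg 3: (6.548,-24.438) -> (7.583,-28.302), length = 4
  seg 4: (7.583,-28.302) -> (10.534,-39.313), length = 11.4
  seg 5: (10.534,-39.313) -> (11.569,-43.177), length = 4
  seg 6: (11.569,-43.177) -> (14.52,-54.188), length = 11.4
  seg 7: (14.52,-54.188) -> (15.555,-58.052), length = 4
  seg 8: (15.555,-58.052) -> (18.506,-69.064), length = 11.4
  seg 9: (18.506,-69.064) -> (19.541,-72.927), length = 4
  seg 10: (19.541,-72.927) -> (22.491,-83.939), length = 11.4
  seg 11: (22.491,-83.939) -> (23.527,-87.803), length = 4
  seg 12: (23.527,-87.803) -> (25.494,-95.144), length = 7.6
  seg 13: (25.494,-95.144) -> (28.093,-82.917), length = 12.5
Total = 111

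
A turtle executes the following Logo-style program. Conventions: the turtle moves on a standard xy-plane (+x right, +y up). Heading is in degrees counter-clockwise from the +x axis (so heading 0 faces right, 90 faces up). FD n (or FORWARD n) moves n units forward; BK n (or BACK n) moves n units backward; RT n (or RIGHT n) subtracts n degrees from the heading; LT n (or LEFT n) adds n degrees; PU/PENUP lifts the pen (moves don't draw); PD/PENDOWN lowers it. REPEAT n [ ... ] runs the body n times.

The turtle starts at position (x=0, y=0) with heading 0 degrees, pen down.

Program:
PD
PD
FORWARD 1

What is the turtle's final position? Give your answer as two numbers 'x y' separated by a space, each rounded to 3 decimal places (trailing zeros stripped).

Answer: 1 0

Derivation:
Executing turtle program step by step:
Start: pos=(0,0), heading=0, pen down
PD: pen down
PD: pen down
FD 1: (0,0) -> (1,0) [heading=0, draw]
Final: pos=(1,0), heading=0, 1 segment(s) drawn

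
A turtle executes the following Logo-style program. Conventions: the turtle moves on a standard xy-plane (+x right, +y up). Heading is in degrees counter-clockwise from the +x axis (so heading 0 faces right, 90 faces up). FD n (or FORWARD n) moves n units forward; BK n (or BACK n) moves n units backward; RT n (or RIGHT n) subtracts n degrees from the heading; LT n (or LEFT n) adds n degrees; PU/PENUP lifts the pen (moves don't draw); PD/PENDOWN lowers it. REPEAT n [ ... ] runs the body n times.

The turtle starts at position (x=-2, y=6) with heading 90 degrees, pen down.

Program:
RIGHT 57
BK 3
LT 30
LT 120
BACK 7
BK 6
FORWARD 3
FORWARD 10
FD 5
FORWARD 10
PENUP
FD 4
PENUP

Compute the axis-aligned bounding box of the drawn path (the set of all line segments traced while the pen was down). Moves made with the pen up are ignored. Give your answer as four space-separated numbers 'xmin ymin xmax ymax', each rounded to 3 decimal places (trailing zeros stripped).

Executing turtle program step by step:
Start: pos=(-2,6), heading=90, pen down
RT 57: heading 90 -> 33
BK 3: (-2,6) -> (-4.516,4.366) [heading=33, draw]
LT 30: heading 33 -> 63
LT 120: heading 63 -> 183
BK 7: (-4.516,4.366) -> (2.474,4.732) [heading=183, draw]
BK 6: (2.474,4.732) -> (8.466,5.046) [heading=183, draw]
FD 3: (8.466,5.046) -> (5.47,4.889) [heading=183, draw]
FD 10: (5.47,4.889) -> (-4.516,4.366) [heading=183, draw]
FD 5: (-4.516,4.366) -> (-9.509,4.104) [heading=183, draw]
FD 10: (-9.509,4.104) -> (-19.495,3.581) [heading=183, draw]
PU: pen up
FD 4: (-19.495,3.581) -> (-23.49,3.372) [heading=183, move]
PU: pen up
Final: pos=(-23.49,3.372), heading=183, 7 segment(s) drawn

Segment endpoints: x in {-19.495, -9.509, -4.516, -4.516, -2, 2.474, 5.47, 8.466}, y in {3.581, 4.104, 4.366, 4.366, 4.732, 4.889, 5.046, 6}
xmin=-19.495, ymin=3.581, xmax=8.466, ymax=6

Answer: -19.495 3.581 8.466 6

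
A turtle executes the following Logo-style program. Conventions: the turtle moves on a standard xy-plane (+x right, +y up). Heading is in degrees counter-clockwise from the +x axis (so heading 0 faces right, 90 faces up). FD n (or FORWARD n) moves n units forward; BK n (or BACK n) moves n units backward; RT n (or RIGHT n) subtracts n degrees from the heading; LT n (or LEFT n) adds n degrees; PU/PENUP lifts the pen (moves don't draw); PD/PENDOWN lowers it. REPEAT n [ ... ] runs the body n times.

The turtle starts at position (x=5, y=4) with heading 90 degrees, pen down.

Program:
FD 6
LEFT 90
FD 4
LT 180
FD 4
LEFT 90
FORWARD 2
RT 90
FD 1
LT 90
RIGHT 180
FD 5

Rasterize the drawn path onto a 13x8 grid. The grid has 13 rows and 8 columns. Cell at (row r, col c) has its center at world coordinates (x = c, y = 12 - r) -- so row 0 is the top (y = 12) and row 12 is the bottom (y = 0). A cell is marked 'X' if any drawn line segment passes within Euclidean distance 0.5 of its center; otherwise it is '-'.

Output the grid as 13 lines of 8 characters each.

Segment 0: (5,4) -> (5,10)
Segment 1: (5,10) -> (1,10)
Segment 2: (1,10) -> (5,10)
Segment 3: (5,10) -> (5,12)
Segment 4: (5,12) -> (6,12)
Segment 5: (6,12) -> (6,7)

Answer: -----XX-
-----XX-
-XXXXXX-
-----XX-
-----XX-
-----XX-
-----X--
-----X--
-----X--
--------
--------
--------
--------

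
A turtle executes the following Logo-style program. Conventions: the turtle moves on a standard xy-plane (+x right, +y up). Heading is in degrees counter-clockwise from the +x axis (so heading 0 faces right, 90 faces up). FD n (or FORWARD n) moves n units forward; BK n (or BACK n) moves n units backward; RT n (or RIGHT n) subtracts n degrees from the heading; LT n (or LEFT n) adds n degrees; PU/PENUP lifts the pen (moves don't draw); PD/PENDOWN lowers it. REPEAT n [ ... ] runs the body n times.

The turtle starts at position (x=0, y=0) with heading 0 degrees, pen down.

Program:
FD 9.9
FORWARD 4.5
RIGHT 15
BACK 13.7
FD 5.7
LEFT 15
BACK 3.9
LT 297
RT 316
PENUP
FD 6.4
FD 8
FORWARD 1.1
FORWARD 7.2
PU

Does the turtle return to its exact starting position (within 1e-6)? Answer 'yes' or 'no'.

Answer: no

Derivation:
Executing turtle program step by step:
Start: pos=(0,0), heading=0, pen down
FD 9.9: (0,0) -> (9.9,0) [heading=0, draw]
FD 4.5: (9.9,0) -> (14.4,0) [heading=0, draw]
RT 15: heading 0 -> 345
BK 13.7: (14.4,0) -> (1.167,3.546) [heading=345, draw]
FD 5.7: (1.167,3.546) -> (6.673,2.071) [heading=345, draw]
LT 15: heading 345 -> 0
BK 3.9: (6.673,2.071) -> (2.773,2.071) [heading=0, draw]
LT 297: heading 0 -> 297
RT 316: heading 297 -> 341
PU: pen up
FD 6.4: (2.773,2.071) -> (8.824,-0.013) [heading=341, move]
FD 8: (8.824,-0.013) -> (16.388,-2.618) [heading=341, move]
FD 1.1: (16.388,-2.618) -> (17.428,-2.976) [heading=341, move]
FD 7.2: (17.428,-2.976) -> (24.236,-5.32) [heading=341, move]
PU: pen up
Final: pos=(24.236,-5.32), heading=341, 5 segment(s) drawn

Start position: (0, 0)
Final position: (24.236, -5.32)
Distance = 24.813; >= 1e-6 -> NOT closed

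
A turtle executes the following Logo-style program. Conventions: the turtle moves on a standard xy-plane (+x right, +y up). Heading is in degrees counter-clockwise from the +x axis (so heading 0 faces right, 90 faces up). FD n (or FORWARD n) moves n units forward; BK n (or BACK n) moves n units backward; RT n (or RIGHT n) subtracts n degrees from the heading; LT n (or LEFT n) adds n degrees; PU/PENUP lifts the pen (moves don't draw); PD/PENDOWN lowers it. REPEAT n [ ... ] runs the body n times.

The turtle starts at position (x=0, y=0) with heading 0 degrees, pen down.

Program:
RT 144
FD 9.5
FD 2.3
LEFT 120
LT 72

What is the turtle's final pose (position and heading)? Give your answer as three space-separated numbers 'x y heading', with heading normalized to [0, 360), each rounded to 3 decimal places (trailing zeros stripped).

Executing turtle program step by step:
Start: pos=(0,0), heading=0, pen down
RT 144: heading 0 -> 216
FD 9.5: (0,0) -> (-7.686,-5.584) [heading=216, draw]
FD 2.3: (-7.686,-5.584) -> (-9.546,-6.936) [heading=216, draw]
LT 120: heading 216 -> 336
LT 72: heading 336 -> 48
Final: pos=(-9.546,-6.936), heading=48, 2 segment(s) drawn

Answer: -9.546 -6.936 48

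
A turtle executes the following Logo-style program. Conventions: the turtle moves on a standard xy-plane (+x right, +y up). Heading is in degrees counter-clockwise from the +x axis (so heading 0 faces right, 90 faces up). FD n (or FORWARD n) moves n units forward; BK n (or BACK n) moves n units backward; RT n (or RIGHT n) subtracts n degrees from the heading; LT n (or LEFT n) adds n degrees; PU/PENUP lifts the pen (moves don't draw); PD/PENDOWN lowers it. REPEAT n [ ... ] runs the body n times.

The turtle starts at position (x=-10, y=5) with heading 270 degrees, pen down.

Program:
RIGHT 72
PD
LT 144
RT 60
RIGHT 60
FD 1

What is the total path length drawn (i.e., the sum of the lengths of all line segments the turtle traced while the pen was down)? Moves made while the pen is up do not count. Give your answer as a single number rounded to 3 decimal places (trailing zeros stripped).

Executing turtle program step by step:
Start: pos=(-10,5), heading=270, pen down
RT 72: heading 270 -> 198
PD: pen down
LT 144: heading 198 -> 342
RT 60: heading 342 -> 282
RT 60: heading 282 -> 222
FD 1: (-10,5) -> (-10.743,4.331) [heading=222, draw]
Final: pos=(-10.743,4.331), heading=222, 1 segment(s) drawn

Segment lengths:
  seg 1: (-10,5) -> (-10.743,4.331), length = 1
Total = 1

Answer: 1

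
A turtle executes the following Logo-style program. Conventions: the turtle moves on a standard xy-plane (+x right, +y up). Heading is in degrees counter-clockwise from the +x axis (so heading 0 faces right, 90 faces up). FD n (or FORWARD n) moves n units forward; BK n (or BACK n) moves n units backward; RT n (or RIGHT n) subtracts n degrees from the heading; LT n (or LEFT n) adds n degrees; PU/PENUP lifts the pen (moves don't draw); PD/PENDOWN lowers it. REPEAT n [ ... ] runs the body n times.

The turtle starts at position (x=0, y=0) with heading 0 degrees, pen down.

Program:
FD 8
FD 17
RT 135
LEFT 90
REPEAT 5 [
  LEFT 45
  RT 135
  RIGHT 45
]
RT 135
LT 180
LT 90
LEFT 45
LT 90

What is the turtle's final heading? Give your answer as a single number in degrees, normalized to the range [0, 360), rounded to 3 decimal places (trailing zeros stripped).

Executing turtle program step by step:
Start: pos=(0,0), heading=0, pen down
FD 8: (0,0) -> (8,0) [heading=0, draw]
FD 17: (8,0) -> (25,0) [heading=0, draw]
RT 135: heading 0 -> 225
LT 90: heading 225 -> 315
REPEAT 5 [
  -- iteration 1/5 --
  LT 45: heading 315 -> 0
  RT 135: heading 0 -> 225
  RT 45: heading 225 -> 180
  -- iteration 2/5 --
  LT 45: heading 180 -> 225
  RT 135: heading 225 -> 90
  RT 45: heading 90 -> 45
  -- iteration 3/5 --
  LT 45: heading 45 -> 90
  RT 135: heading 90 -> 315
  RT 45: heading 315 -> 270
  -- iteration 4/5 --
  LT 45: heading 270 -> 315
  RT 135: heading 315 -> 180
  RT 45: heading 180 -> 135
  -- iteration 5/5 --
  LT 45: heading 135 -> 180
  RT 135: heading 180 -> 45
  RT 45: heading 45 -> 0
]
RT 135: heading 0 -> 225
LT 180: heading 225 -> 45
LT 90: heading 45 -> 135
LT 45: heading 135 -> 180
LT 90: heading 180 -> 270
Final: pos=(25,0), heading=270, 2 segment(s) drawn

Answer: 270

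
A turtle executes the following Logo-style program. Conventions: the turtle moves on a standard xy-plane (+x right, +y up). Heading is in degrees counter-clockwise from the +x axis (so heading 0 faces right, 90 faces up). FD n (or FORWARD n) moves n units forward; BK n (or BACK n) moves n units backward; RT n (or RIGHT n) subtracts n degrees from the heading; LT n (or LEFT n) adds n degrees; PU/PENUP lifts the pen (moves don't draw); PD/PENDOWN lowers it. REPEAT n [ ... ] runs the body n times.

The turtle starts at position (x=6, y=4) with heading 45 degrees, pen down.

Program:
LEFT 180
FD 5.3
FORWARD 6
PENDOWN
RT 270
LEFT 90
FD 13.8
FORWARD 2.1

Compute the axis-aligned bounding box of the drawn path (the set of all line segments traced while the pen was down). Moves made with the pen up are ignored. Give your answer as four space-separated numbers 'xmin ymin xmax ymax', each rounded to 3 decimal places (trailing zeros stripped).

Executing turtle program step by step:
Start: pos=(6,4), heading=45, pen down
LT 180: heading 45 -> 225
FD 5.3: (6,4) -> (2.252,0.252) [heading=225, draw]
FD 6: (2.252,0.252) -> (-1.99,-3.99) [heading=225, draw]
PD: pen down
RT 270: heading 225 -> 315
LT 90: heading 315 -> 45
FD 13.8: (-1.99,-3.99) -> (7.768,5.768) [heading=45, draw]
FD 2.1: (7.768,5.768) -> (9.253,7.253) [heading=45, draw]
Final: pos=(9.253,7.253), heading=45, 4 segment(s) drawn

Segment endpoints: x in {-1.99, 2.252, 6, 7.768, 9.253}, y in {-3.99, 0.252, 4, 5.768, 7.253}
xmin=-1.99, ymin=-3.99, xmax=9.253, ymax=7.253

Answer: -1.99 -3.99 9.253 7.253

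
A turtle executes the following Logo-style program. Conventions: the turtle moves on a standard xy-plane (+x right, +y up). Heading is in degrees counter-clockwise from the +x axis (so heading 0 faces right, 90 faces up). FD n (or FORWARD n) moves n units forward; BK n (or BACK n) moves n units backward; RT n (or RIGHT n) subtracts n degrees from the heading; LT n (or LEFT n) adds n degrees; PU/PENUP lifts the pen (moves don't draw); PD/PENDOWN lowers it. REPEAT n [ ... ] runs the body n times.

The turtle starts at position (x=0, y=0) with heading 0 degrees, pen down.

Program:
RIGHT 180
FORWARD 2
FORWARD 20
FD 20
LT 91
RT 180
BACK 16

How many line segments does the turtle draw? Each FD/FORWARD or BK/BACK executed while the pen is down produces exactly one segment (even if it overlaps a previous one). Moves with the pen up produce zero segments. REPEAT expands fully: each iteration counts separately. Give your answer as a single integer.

Answer: 4

Derivation:
Executing turtle program step by step:
Start: pos=(0,0), heading=0, pen down
RT 180: heading 0 -> 180
FD 2: (0,0) -> (-2,0) [heading=180, draw]
FD 20: (-2,0) -> (-22,0) [heading=180, draw]
FD 20: (-22,0) -> (-42,0) [heading=180, draw]
LT 91: heading 180 -> 271
RT 180: heading 271 -> 91
BK 16: (-42,0) -> (-41.721,-15.998) [heading=91, draw]
Final: pos=(-41.721,-15.998), heading=91, 4 segment(s) drawn
Segments drawn: 4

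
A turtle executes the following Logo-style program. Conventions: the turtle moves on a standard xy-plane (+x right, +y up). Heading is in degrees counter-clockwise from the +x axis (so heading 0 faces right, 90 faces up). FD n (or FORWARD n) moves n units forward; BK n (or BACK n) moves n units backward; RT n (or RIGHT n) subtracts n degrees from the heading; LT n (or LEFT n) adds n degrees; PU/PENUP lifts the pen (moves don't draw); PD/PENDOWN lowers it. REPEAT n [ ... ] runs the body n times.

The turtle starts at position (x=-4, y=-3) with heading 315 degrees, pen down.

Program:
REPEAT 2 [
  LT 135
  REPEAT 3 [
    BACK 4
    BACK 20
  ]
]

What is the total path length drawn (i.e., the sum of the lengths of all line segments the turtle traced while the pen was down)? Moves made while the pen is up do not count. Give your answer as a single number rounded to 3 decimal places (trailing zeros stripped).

Answer: 144

Derivation:
Executing turtle program step by step:
Start: pos=(-4,-3), heading=315, pen down
REPEAT 2 [
  -- iteration 1/2 --
  LT 135: heading 315 -> 90
  REPEAT 3 [
    -- iteration 1/3 --
    BK 4: (-4,-3) -> (-4,-7) [heading=90, draw]
    BK 20: (-4,-7) -> (-4,-27) [heading=90, draw]
    -- iteration 2/3 --
    BK 4: (-4,-27) -> (-4,-31) [heading=90, draw]
    BK 20: (-4,-31) -> (-4,-51) [heading=90, draw]
    -- iteration 3/3 --
    BK 4: (-4,-51) -> (-4,-55) [heading=90, draw]
    BK 20: (-4,-55) -> (-4,-75) [heading=90, draw]
  ]
  -- iteration 2/2 --
  LT 135: heading 90 -> 225
  REPEAT 3 [
    -- iteration 1/3 --
    BK 4: (-4,-75) -> (-1.172,-72.172) [heading=225, draw]
    BK 20: (-1.172,-72.172) -> (12.971,-58.029) [heading=225, draw]
    -- iteration 2/3 --
    BK 4: (12.971,-58.029) -> (15.799,-55.201) [heading=225, draw]
    BK 20: (15.799,-55.201) -> (29.941,-41.059) [heading=225, draw]
    -- iteration 3/3 --
    BK 4: (29.941,-41.059) -> (32.77,-38.23) [heading=225, draw]
    BK 20: (32.77,-38.23) -> (46.912,-24.088) [heading=225, draw]
  ]
]
Final: pos=(46.912,-24.088), heading=225, 12 segment(s) drawn

Segment lengths:
  seg 1: (-4,-3) -> (-4,-7), length = 4
  seg 2: (-4,-7) -> (-4,-27), length = 20
  seg 3: (-4,-27) -> (-4,-31), length = 4
  seg 4: (-4,-31) -> (-4,-51), length = 20
  seg 5: (-4,-51) -> (-4,-55), length = 4
  seg 6: (-4,-55) -> (-4,-75), length = 20
  seg 7: (-4,-75) -> (-1.172,-72.172), length = 4
  seg 8: (-1.172,-72.172) -> (12.971,-58.029), length = 20
  seg 9: (12.971,-58.029) -> (15.799,-55.201), length = 4
  seg 10: (15.799,-55.201) -> (29.941,-41.059), length = 20
  seg 11: (29.941,-41.059) -> (32.77,-38.23), length = 4
  seg 12: (32.77,-38.23) -> (46.912,-24.088), length = 20
Total = 144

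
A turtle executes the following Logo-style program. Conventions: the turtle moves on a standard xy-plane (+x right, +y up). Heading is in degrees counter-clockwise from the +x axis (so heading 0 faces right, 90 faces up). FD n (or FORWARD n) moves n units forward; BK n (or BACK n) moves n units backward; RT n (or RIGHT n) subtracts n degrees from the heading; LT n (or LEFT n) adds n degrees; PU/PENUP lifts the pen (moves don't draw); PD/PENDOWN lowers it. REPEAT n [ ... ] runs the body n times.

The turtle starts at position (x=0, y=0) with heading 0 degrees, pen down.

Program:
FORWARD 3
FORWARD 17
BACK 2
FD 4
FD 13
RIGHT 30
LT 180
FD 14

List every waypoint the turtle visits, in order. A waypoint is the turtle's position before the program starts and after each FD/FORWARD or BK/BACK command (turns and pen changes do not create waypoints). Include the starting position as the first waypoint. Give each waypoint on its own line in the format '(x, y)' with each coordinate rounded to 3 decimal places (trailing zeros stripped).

Executing turtle program step by step:
Start: pos=(0,0), heading=0, pen down
FD 3: (0,0) -> (3,0) [heading=0, draw]
FD 17: (3,0) -> (20,0) [heading=0, draw]
BK 2: (20,0) -> (18,0) [heading=0, draw]
FD 4: (18,0) -> (22,0) [heading=0, draw]
FD 13: (22,0) -> (35,0) [heading=0, draw]
RT 30: heading 0 -> 330
LT 180: heading 330 -> 150
FD 14: (35,0) -> (22.876,7) [heading=150, draw]
Final: pos=(22.876,7), heading=150, 6 segment(s) drawn
Waypoints (7 total):
(0, 0)
(3, 0)
(20, 0)
(18, 0)
(22, 0)
(35, 0)
(22.876, 7)

Answer: (0, 0)
(3, 0)
(20, 0)
(18, 0)
(22, 0)
(35, 0)
(22.876, 7)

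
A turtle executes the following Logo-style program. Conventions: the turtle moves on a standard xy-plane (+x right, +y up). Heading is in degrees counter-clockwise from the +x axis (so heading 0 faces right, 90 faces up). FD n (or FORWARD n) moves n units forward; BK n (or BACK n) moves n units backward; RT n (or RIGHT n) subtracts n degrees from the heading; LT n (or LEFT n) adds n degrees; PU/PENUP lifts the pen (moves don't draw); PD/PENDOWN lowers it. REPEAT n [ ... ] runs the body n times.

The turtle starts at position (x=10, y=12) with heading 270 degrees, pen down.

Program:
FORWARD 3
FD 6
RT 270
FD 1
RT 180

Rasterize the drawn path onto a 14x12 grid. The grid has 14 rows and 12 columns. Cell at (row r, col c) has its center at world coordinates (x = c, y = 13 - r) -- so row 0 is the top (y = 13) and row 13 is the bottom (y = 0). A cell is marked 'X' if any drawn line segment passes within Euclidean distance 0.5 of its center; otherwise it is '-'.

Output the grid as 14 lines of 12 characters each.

Segment 0: (10,12) -> (10,9)
Segment 1: (10,9) -> (10,3)
Segment 2: (10,3) -> (11,3)

Answer: ------------
----------X-
----------X-
----------X-
----------X-
----------X-
----------X-
----------X-
----------X-
----------X-
----------XX
------------
------------
------------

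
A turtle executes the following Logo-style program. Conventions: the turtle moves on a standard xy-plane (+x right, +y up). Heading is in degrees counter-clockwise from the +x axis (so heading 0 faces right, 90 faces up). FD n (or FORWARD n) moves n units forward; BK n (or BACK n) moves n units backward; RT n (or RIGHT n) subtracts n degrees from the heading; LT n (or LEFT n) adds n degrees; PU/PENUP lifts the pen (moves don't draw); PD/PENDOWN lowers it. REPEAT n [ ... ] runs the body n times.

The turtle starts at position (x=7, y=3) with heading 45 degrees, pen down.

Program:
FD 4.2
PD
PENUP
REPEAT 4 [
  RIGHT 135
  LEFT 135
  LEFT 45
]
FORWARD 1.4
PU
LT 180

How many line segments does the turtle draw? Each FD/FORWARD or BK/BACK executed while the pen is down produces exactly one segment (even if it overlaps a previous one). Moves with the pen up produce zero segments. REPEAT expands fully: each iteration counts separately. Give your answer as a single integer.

Answer: 1

Derivation:
Executing turtle program step by step:
Start: pos=(7,3), heading=45, pen down
FD 4.2: (7,3) -> (9.97,5.97) [heading=45, draw]
PD: pen down
PU: pen up
REPEAT 4 [
  -- iteration 1/4 --
  RT 135: heading 45 -> 270
  LT 135: heading 270 -> 45
  LT 45: heading 45 -> 90
  -- iteration 2/4 --
  RT 135: heading 90 -> 315
  LT 135: heading 315 -> 90
  LT 45: heading 90 -> 135
  -- iteration 3/4 --
  RT 135: heading 135 -> 0
  LT 135: heading 0 -> 135
  LT 45: heading 135 -> 180
  -- iteration 4/4 --
  RT 135: heading 180 -> 45
  LT 135: heading 45 -> 180
  LT 45: heading 180 -> 225
]
FD 1.4: (9.97,5.97) -> (8.98,4.98) [heading=225, move]
PU: pen up
LT 180: heading 225 -> 45
Final: pos=(8.98,4.98), heading=45, 1 segment(s) drawn
Segments drawn: 1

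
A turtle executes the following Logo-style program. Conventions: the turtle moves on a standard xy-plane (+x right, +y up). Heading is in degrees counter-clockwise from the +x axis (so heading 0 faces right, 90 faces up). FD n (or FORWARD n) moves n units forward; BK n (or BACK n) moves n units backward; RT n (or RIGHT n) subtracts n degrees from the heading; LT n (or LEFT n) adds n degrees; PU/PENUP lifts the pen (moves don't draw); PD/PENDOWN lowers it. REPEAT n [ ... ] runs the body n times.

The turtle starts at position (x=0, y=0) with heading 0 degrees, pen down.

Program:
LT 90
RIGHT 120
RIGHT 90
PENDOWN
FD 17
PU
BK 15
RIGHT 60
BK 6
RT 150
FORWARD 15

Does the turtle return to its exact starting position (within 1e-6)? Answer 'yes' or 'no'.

Answer: no

Derivation:
Executing turtle program step by step:
Start: pos=(0,0), heading=0, pen down
LT 90: heading 0 -> 90
RT 120: heading 90 -> 330
RT 90: heading 330 -> 240
PD: pen down
FD 17: (0,0) -> (-8.5,-14.722) [heading=240, draw]
PU: pen up
BK 15: (-8.5,-14.722) -> (-1,-1.732) [heading=240, move]
RT 60: heading 240 -> 180
BK 6: (-1,-1.732) -> (5,-1.732) [heading=180, move]
RT 150: heading 180 -> 30
FD 15: (5,-1.732) -> (17.99,5.768) [heading=30, move]
Final: pos=(17.99,5.768), heading=30, 1 segment(s) drawn

Start position: (0, 0)
Final position: (17.99, 5.768)
Distance = 18.892; >= 1e-6 -> NOT closed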